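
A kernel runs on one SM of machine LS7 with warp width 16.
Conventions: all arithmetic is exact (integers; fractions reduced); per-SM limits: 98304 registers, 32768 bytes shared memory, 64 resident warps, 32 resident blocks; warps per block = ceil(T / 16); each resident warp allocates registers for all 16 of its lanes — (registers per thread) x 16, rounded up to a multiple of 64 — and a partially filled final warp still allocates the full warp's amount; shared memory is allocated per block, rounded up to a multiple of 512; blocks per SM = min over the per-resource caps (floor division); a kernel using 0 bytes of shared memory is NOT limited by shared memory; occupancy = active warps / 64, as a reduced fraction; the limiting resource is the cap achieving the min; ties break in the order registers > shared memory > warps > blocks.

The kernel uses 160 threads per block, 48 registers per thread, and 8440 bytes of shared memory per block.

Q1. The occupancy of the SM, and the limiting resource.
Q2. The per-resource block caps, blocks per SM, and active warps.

Answer: occupancy 15/32, limited by shared memory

registers: 12 blocks
shared memory: 3 blocks
warps: 6 blocks
blocks: 32 blocks

Answer: 3 blocks, 30 active warps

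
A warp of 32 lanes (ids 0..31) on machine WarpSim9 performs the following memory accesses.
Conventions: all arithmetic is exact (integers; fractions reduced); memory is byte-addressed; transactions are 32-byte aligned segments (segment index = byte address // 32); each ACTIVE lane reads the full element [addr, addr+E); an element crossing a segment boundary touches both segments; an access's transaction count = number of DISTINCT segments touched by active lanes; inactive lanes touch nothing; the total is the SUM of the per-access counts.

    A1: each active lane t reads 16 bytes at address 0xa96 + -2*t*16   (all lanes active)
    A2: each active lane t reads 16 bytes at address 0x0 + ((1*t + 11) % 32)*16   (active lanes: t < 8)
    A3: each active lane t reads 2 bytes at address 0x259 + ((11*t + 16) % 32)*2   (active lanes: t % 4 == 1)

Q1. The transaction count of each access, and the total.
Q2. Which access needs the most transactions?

A1: 33 transactions
A2: 5 transactions
A3: 3 transactions

Answer: 33,5,3; total 41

Answer: A1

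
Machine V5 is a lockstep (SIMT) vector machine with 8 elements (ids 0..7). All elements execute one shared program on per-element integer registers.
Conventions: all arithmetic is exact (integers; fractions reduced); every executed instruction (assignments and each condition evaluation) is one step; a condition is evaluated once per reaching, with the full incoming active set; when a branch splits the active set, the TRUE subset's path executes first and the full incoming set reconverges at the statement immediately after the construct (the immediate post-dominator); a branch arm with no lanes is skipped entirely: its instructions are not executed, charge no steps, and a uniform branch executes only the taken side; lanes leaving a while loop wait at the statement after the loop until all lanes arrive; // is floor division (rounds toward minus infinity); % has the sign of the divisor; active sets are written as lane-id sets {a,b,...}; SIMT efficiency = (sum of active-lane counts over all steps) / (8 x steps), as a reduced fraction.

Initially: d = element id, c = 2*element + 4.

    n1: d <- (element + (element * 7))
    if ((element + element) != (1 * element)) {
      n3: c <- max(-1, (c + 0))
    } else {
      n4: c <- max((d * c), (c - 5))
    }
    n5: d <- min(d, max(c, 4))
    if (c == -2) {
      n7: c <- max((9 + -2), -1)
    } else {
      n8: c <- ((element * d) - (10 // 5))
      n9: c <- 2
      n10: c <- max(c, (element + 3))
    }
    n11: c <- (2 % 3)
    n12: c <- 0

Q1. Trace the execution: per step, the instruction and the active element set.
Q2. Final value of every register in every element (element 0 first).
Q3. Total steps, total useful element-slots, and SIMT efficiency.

step 0: d <- (element + (element * 7)) {0,1,2,3,4,5,6,7}
step 1: eval ((element + element) != (1 * element)) {0,1,2,3,4,5,6,7}
step 2: c <- max(-1, (c + 0))        {1,2,3,4,5,6,7}
step 3: c <- max((d * c), (c - 5))   {0}
step 4: d <- min(d, max(c, 4))       {0,1,2,3,4,5,6,7}
step 5: eval (c == -2)               {0,1,2,3,4,5,6,7}
step 6: c <- ((element * d) - (10 // 5)) {0,1,2,3,4,5,6,7}
step 7: c <- 2                       {0,1,2,3,4,5,6,7}
step 8: c <- max(c, (element + 3))   {0,1,2,3,4,5,6,7}
step 9: c <- (2 % 3)                 {0,1,2,3,4,5,6,7}
step 10: c <- 0                       {0,1,2,3,4,5,6,7}

Answer: 11 steps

d: 0,6,8,10,12,14,16,18
c: 0,0,0,0,0,0,0,0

steps = 11; useful = 80; efficiency = 80/88 = 10/11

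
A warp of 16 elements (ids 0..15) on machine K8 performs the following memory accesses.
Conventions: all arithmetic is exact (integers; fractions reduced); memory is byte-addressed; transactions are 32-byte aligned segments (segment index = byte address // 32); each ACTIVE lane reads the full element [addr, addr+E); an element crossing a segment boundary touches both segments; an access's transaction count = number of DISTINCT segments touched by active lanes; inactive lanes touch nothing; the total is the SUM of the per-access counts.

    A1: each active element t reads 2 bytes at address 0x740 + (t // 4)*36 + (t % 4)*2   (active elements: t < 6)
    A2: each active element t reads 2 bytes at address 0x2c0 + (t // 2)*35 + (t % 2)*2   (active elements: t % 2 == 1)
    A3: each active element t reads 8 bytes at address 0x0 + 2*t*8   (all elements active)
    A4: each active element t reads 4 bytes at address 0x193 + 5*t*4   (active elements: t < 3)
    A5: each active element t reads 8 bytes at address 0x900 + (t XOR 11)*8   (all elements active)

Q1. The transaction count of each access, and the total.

A1: 2 transactions
A2: 8 transactions
A3: 8 transactions
A4: 2 transactions
A5: 4 transactions

Answer: 2,8,8,2,4; total 24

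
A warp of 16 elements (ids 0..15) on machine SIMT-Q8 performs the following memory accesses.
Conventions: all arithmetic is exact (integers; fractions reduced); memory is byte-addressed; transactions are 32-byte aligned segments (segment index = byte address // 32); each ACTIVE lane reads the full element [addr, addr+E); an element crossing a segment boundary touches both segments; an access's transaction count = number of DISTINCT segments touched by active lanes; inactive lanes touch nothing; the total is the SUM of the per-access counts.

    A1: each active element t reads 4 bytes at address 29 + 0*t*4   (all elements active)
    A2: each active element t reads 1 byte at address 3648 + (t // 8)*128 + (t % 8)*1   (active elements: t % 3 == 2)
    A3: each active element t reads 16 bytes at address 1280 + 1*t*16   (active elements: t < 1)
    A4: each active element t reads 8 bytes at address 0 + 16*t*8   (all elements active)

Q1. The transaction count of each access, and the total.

A1: 2 transactions
A2: 2 transactions
A3: 1 transaction
A4: 16 transactions

Answer: 2,2,1,16; total 21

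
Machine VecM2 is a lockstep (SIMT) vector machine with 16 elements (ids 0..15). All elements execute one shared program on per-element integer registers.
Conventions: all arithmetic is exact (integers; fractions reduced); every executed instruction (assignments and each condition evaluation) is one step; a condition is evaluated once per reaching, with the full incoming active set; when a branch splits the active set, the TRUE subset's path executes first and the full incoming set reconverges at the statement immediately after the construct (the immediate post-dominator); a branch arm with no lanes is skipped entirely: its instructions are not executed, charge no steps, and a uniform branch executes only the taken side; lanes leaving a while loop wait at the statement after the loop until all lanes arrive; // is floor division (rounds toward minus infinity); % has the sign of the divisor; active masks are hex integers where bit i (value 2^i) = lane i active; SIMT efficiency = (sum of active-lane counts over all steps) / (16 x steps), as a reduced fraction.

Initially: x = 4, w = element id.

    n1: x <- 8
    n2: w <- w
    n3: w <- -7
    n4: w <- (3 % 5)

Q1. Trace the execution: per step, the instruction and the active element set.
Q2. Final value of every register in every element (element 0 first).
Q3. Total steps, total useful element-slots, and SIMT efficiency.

step 0: x <- 8                       0xffff
step 1: w <- w                       0xffff
step 2: w <- -7                      0xffff
step 3: w <- (3 % 5)                 0xffff

Answer: 4 steps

x: 8,8,8,8,8,8,8,8,8,8,8,8,8,8,8,8
w: 3,3,3,3,3,3,3,3,3,3,3,3,3,3,3,3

steps = 4; useful = 64; efficiency = 64/64 = 1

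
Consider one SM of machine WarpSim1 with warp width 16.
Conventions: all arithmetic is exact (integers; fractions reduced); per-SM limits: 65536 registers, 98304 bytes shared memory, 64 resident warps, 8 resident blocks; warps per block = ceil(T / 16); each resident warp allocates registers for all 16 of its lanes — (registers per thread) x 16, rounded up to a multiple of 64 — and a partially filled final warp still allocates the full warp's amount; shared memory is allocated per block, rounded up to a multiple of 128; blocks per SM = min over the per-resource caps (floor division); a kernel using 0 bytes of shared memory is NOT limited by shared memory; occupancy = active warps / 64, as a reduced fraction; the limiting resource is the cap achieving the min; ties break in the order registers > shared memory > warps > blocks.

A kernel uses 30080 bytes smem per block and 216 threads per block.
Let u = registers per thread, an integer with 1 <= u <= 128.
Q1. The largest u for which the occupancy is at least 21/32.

Answer: u = 96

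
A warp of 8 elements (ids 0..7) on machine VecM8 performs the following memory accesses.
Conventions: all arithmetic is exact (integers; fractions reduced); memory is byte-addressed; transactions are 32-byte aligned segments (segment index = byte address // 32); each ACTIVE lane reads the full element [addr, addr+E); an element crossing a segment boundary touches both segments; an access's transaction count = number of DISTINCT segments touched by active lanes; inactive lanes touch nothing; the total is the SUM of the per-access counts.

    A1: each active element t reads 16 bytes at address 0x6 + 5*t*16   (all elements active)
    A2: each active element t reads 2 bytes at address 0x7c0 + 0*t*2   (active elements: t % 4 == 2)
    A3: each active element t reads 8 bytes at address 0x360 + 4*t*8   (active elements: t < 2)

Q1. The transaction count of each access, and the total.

A1: 12 transactions
A2: 1 transaction
A3: 2 transactions

Answer: 12,1,2; total 15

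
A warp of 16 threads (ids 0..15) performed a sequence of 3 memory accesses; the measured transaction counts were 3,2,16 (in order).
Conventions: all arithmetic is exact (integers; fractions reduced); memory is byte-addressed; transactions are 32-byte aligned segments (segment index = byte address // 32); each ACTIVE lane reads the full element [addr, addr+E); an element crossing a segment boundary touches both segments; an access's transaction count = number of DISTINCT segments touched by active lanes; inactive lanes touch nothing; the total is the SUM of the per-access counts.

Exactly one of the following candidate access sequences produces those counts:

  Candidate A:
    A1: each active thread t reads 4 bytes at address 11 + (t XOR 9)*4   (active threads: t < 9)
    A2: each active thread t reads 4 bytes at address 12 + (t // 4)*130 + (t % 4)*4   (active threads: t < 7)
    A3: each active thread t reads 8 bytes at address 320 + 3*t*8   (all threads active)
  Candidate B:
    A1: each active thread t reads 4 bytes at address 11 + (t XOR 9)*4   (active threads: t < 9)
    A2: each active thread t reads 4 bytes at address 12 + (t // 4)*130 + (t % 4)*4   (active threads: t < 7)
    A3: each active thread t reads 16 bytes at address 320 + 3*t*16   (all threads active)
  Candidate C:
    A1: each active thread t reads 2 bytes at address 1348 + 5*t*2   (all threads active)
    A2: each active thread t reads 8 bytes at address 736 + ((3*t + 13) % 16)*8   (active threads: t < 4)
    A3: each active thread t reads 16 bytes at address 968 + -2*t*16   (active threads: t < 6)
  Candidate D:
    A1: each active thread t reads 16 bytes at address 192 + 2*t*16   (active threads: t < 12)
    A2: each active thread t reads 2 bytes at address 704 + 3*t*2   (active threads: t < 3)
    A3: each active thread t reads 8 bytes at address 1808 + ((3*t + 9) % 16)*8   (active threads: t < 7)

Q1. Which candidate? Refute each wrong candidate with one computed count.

A: A3 gives 12 transactions, not 16
C: A1 gives 5 transactions, not 3
D: A1 gives 12 transactions, not 3
B: all counts match (3,2,16)

Answer: B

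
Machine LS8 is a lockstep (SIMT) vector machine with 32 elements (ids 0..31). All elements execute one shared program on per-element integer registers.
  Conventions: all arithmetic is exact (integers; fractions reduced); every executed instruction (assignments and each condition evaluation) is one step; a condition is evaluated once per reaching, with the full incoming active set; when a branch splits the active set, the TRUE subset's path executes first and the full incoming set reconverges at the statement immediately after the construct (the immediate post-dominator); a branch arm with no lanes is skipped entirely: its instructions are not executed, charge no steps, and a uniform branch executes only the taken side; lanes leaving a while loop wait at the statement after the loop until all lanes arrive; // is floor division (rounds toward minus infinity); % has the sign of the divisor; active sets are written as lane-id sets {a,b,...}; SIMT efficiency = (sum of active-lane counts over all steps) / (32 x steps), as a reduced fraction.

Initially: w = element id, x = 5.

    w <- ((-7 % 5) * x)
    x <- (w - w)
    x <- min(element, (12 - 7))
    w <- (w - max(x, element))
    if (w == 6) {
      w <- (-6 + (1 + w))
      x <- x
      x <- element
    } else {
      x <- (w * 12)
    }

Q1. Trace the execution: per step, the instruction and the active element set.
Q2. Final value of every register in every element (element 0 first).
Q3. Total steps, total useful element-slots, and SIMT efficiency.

step 0: w <- ((-7 % 5) * x)          {0,1,2,3,4,5,6,7,8,9,10,11,12,13,14,15,16,17,18,19,20,21,22,23,24,25,26,27,28,29,30,31}
step 1: x <- (w - w)                 {0,1,2,3,4,5,6,7,8,9,10,11,12,13,14,15,16,17,18,19,20,21,22,23,24,25,26,27,28,29,30,31}
step 2: x <- min(element, (12 - 7))  {0,1,2,3,4,5,6,7,8,9,10,11,12,13,14,15,16,17,18,19,20,21,22,23,24,25,26,27,28,29,30,31}
step 3: w <- (w - max(x, element))   {0,1,2,3,4,5,6,7,8,9,10,11,12,13,14,15,16,17,18,19,20,21,22,23,24,25,26,27,28,29,30,31}
step 4: eval (w == 6)                {0,1,2,3,4,5,6,7,8,9,10,11,12,13,14,15,16,17,18,19,20,21,22,23,24,25,26,27,28,29,30,31}
step 5: w <- (-6 + (1 + w))          {9}
step 6: x <- x                       {9}
step 7: x <- element                 {9}
step 8: x <- (w * 12)                {0,1,2,3,4,5,6,7,8,10,11,12,13,14,15,16,17,18,19,20,21,22,23,24,25,26,27,28,29,30,31}

Answer: 9 steps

w: 15,14,13,12,11,10,9,8,7,1,5,4,3,2,1,0,-1,-2,-3,-4,-5,-6,-7,-8,-9,-10,-11,-12,-13,-14,-15,-16
x: 180,168,156,144,132,120,108,96,84,9,60,48,36,24,12,0,-12,-24,-36,-48,-60,-72,-84,-96,-108,-120,-132,-144,-156,-168,-180,-192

steps = 9; useful = 194; efficiency = 194/288 = 97/144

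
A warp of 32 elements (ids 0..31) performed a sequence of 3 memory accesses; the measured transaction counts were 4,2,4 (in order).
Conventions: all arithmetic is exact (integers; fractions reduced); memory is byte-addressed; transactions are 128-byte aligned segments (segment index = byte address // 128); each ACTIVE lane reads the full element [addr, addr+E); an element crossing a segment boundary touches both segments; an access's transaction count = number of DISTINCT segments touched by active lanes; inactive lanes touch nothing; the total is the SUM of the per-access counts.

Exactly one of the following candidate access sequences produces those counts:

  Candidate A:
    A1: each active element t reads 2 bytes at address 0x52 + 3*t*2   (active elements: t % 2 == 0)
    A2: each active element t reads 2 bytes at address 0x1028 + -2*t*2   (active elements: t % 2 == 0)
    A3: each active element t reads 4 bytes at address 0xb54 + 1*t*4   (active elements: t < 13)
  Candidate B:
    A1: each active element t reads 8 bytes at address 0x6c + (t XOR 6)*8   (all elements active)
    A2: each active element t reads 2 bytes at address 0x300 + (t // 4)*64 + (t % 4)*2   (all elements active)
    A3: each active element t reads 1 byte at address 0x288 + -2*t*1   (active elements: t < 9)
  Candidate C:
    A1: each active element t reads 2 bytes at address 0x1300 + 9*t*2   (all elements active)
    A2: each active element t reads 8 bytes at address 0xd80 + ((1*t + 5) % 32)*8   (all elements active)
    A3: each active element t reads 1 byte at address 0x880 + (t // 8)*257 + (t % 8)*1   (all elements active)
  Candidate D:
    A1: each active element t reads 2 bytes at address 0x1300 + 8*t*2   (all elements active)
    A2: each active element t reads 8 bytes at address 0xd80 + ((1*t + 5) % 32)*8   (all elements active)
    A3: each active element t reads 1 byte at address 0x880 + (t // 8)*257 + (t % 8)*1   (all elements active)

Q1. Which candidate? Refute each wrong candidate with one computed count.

A: A1 gives 3 transactions, not 4
B: A1 gives 3 transactions, not 4
C: A1 gives 5 transactions, not 4
D: all counts match (4,2,4)

Answer: D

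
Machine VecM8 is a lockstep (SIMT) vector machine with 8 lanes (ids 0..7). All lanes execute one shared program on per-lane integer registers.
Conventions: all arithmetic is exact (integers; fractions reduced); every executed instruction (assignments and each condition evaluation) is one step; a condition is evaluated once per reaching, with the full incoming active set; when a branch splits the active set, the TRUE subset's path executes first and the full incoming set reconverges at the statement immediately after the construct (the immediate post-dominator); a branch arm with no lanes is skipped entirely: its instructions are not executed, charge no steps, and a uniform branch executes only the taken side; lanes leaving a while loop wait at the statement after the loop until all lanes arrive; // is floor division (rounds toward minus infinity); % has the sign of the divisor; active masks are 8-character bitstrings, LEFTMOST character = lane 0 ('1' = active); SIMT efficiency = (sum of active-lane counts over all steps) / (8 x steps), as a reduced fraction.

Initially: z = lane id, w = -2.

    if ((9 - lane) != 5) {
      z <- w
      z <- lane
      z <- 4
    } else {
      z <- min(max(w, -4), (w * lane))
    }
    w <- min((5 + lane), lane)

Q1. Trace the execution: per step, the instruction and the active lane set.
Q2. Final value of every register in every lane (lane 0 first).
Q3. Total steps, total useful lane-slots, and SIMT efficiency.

step 0: eval ((9 - lane) != 5)       11111111
step 1: z <- w                       11110111
step 2: z <- lane                    11110111
step 3: z <- 4                       11110111
step 4: z <- min(max(w, -4), (w * lane)) 00001000
step 5: w <- min((5 + lane), lane)   11111111

Answer: 6 steps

z: 4,4,4,4,-8,4,4,4
w: 0,1,2,3,4,5,6,7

steps = 6; useful = 38; efficiency = 38/48 = 19/24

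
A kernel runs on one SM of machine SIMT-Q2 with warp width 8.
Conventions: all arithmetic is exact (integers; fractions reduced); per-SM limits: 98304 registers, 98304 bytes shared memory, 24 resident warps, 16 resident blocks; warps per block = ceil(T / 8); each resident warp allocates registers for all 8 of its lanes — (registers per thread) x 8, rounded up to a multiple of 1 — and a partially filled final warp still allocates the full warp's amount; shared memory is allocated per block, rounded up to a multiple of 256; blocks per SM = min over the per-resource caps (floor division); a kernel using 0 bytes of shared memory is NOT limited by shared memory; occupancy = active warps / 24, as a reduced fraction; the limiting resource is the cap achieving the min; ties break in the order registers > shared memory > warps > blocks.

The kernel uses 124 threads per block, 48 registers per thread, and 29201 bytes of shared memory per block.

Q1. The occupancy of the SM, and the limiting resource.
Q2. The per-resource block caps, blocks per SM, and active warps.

Answer: occupancy 2/3, limited by warps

registers: 16 blocks
shared memory: 3 blocks
warps: 1 block
blocks: 16 blocks

Answer: 1 block, 16 active warps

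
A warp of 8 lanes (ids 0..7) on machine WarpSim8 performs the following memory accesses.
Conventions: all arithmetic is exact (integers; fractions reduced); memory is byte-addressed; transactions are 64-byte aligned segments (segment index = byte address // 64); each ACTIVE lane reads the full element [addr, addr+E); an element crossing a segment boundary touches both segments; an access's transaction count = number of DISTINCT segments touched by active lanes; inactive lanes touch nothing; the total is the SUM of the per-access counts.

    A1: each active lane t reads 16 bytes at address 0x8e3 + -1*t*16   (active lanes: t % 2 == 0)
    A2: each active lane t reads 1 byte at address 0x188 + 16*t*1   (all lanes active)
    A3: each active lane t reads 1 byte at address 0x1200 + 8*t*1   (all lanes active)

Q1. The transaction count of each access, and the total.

A1: 2 transactions
A2: 2 transactions
A3: 1 transaction

Answer: 2,2,1; total 5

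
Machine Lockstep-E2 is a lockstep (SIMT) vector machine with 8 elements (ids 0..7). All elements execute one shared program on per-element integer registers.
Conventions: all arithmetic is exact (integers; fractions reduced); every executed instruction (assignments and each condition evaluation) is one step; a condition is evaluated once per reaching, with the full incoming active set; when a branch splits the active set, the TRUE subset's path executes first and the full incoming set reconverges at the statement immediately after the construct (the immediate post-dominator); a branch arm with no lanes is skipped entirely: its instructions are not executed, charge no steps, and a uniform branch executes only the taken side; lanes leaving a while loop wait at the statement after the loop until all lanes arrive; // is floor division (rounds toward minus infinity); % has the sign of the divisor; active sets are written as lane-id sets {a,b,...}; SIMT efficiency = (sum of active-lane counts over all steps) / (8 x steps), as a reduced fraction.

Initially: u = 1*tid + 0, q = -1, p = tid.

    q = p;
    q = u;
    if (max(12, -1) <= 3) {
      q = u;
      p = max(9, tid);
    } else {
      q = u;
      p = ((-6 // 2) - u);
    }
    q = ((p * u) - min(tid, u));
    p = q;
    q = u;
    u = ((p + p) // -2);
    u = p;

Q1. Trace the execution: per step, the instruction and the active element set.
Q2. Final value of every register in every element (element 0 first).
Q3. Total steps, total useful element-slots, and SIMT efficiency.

step 0: q <- p                       {0,1,2,3,4,5,6,7}
step 1: q <- u                       {0,1,2,3,4,5,6,7}
step 2: eval (max(12, -1) <= 3)      {0,1,2,3,4,5,6,7}
step 3: q <- u                       {0,1,2,3,4,5,6,7}
step 4: p <- ((-6 // 2) - u)         {0,1,2,3,4,5,6,7}
step 5: q <- ((p * u) - min(tid, u)) {0,1,2,3,4,5,6,7}
step 6: p <- q                       {0,1,2,3,4,5,6,7}
step 7: q <- u                       {0,1,2,3,4,5,6,7}
step 8: u <- ((p + p) // -2)         {0,1,2,3,4,5,6,7}
step 9: u <- p                       {0,1,2,3,4,5,6,7}

Answer: 10 steps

u: 0,-5,-12,-21,-32,-45,-60,-77
q: 0,1,2,3,4,5,6,7
p: 0,-5,-12,-21,-32,-45,-60,-77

steps = 10; useful = 80; efficiency = 80/80 = 1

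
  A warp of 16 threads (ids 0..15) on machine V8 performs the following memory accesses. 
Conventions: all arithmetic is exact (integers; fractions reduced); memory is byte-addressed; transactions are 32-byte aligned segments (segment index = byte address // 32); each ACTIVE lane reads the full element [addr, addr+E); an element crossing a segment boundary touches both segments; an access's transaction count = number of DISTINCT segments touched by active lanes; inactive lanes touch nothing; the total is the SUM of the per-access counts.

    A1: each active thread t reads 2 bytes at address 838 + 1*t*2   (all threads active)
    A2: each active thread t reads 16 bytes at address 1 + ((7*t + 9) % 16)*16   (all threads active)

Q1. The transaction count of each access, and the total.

A1: 2 transactions
A2: 9 transactions

Answer: 2,9; total 11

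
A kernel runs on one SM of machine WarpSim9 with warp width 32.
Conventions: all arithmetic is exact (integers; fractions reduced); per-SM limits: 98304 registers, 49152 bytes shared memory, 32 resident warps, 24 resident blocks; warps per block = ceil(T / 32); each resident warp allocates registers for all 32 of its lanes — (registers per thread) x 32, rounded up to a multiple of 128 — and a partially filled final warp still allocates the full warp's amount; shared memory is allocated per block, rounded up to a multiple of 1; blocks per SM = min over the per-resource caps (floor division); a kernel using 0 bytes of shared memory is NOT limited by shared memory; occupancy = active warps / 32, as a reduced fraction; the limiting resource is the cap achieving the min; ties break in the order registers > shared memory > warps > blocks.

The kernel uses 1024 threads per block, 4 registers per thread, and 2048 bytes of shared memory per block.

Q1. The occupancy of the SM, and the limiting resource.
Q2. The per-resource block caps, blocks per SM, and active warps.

Answer: occupancy 1, limited by warps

registers: 24 blocks
shared memory: 24 blocks
warps: 1 block
blocks: 24 blocks

Answer: 1 block, 32 active warps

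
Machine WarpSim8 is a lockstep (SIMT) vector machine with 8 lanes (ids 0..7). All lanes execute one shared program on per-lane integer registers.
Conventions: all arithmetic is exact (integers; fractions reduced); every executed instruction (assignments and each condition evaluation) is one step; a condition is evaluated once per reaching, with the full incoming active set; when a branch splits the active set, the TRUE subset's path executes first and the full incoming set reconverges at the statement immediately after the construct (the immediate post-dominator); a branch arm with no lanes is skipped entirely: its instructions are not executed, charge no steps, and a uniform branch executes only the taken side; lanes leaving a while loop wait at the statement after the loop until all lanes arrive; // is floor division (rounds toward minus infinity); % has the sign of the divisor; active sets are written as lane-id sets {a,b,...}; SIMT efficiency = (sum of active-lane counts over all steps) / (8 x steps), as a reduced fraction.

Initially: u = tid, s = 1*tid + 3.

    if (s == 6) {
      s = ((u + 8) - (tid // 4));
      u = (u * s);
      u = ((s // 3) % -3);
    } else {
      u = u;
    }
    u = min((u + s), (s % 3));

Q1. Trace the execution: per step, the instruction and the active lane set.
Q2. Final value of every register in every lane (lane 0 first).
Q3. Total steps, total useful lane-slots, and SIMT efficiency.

step 0: eval (s == 6)                {0,1,2,3,4,5,6,7}
step 1: s <- ((u + 8) - (tid // 4))  {3}
step 2: u <- (u * s)                 {3}
step 3: u <- ((s // 3) % -3)         {3}
step 4: u <- u                       {0,1,2,4,5,6,7}
step 5: u <- min((u + s), (s % 3))   {0,1,2,3,4,5,6,7}

Answer: 6 steps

u: 0,1,2,2,1,2,0,1
s: 3,4,5,11,7,8,9,10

steps = 6; useful = 26; efficiency = 26/48 = 13/24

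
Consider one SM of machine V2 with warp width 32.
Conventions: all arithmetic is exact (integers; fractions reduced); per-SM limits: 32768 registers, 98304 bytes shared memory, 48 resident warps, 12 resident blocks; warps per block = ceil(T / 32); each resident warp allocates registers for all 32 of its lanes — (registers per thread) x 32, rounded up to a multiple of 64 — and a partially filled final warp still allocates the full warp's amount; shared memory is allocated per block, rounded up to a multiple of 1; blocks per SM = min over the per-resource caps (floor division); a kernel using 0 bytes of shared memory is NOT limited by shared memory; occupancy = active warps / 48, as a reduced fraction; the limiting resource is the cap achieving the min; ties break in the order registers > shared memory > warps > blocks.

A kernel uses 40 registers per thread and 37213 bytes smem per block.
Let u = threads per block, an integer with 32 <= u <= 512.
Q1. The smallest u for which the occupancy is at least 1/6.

Answer: u = 97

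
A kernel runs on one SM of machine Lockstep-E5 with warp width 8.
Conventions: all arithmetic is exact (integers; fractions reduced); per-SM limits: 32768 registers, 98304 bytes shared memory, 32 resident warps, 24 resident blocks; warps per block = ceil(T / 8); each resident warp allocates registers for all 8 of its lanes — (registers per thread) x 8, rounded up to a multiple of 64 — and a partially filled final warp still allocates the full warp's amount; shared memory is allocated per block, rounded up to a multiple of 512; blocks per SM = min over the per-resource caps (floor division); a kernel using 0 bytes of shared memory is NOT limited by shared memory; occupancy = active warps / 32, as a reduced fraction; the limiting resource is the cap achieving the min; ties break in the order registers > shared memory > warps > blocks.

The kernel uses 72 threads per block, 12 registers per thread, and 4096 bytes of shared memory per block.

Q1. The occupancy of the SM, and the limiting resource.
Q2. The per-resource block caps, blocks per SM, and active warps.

Answer: occupancy 27/32, limited by warps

registers: 28 blocks
shared memory: 24 blocks
warps: 3 blocks
blocks: 24 blocks

Answer: 3 blocks, 27 active warps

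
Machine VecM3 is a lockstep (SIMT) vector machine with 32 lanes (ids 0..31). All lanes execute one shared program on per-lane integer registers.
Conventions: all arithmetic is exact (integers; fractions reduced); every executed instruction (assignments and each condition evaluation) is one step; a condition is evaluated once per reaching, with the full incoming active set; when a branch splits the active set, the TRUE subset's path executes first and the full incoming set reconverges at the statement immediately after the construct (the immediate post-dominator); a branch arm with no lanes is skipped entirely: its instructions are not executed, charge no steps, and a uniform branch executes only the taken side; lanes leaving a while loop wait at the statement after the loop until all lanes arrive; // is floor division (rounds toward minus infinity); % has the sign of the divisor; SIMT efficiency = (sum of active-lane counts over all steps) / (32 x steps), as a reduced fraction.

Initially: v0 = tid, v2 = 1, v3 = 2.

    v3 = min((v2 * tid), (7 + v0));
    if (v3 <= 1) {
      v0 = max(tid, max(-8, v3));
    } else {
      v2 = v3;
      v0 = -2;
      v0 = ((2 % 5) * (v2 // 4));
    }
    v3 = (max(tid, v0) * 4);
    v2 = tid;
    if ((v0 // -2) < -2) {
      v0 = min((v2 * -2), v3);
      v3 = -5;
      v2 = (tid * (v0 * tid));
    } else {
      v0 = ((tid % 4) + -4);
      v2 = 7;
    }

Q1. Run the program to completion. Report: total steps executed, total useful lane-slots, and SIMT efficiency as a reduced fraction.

Answer: 14 steps, 336 useful, 3/4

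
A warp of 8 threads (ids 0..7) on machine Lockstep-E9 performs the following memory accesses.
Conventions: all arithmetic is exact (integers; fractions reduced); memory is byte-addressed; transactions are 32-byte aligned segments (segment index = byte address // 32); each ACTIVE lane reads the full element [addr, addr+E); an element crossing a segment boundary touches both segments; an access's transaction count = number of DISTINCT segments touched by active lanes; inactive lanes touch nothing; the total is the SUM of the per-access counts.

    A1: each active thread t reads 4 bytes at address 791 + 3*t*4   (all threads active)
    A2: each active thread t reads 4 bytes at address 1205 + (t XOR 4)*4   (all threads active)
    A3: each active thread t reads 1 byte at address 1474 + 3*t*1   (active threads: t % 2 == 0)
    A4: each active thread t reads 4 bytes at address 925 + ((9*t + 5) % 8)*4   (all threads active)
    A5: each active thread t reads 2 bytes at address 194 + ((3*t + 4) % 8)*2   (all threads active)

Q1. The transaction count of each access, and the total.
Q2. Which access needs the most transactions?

A1: 4 transactions
A2: 2 transactions
A3: 1 transaction
A4: 2 transactions
A5: 1 transaction

Answer: 4,2,1,2,1; total 10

Answer: A1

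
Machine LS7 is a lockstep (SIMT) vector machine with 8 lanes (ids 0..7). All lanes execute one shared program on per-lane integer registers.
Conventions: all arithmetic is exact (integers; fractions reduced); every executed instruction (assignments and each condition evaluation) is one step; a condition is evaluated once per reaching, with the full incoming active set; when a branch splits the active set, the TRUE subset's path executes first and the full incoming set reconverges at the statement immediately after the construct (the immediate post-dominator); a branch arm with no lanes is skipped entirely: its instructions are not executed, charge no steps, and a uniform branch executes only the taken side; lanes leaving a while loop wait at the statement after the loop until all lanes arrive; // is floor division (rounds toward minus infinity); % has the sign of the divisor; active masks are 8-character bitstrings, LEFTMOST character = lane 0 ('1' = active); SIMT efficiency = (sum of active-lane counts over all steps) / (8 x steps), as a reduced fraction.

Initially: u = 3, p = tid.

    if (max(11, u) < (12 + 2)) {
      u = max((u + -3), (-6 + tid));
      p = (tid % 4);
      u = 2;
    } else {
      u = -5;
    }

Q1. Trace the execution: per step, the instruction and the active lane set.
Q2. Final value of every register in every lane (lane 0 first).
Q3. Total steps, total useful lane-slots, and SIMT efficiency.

step 0: eval (max(11, u) < (12 + 2)) 11111111
step 1: u <- max((u + -3), (-6 + tid)) 11111111
step 2: p <- (tid % 4)               11111111
step 3: u <- 2                       11111111

Answer: 4 steps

u: 2,2,2,2,2,2,2,2
p: 0,1,2,3,0,1,2,3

steps = 4; useful = 32; efficiency = 32/32 = 1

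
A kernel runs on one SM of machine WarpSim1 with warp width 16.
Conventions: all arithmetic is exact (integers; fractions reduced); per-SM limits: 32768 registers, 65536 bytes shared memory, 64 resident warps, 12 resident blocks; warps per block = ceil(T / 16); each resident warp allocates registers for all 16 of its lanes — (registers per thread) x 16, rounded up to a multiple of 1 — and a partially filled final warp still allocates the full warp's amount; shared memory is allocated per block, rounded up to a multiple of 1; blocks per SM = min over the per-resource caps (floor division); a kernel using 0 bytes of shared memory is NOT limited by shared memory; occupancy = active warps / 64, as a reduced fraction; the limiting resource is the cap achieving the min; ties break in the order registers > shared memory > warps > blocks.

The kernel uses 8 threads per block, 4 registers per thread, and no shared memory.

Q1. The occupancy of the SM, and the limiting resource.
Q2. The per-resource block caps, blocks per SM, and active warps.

Answer: occupancy 3/16, limited by blocks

registers: 512 blocks
shared memory: no limit (kernel uses none)
warps: 64 blocks
blocks: 12 blocks

Answer: 12 blocks, 12 active warps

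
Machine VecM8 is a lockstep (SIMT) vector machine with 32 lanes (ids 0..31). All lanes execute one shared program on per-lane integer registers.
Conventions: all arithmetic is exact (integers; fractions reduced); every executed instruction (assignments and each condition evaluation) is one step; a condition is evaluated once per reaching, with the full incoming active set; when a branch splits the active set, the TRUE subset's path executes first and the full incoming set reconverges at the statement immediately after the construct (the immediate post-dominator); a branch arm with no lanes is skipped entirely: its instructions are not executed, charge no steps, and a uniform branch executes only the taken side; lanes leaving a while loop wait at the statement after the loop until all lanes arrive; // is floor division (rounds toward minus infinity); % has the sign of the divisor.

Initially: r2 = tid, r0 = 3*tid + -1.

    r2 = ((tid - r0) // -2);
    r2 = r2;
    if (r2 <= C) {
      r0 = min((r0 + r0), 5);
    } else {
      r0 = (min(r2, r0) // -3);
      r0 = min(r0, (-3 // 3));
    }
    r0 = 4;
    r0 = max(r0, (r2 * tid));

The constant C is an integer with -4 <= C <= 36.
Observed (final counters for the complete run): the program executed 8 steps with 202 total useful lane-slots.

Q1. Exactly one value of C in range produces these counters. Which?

Answer: C = 20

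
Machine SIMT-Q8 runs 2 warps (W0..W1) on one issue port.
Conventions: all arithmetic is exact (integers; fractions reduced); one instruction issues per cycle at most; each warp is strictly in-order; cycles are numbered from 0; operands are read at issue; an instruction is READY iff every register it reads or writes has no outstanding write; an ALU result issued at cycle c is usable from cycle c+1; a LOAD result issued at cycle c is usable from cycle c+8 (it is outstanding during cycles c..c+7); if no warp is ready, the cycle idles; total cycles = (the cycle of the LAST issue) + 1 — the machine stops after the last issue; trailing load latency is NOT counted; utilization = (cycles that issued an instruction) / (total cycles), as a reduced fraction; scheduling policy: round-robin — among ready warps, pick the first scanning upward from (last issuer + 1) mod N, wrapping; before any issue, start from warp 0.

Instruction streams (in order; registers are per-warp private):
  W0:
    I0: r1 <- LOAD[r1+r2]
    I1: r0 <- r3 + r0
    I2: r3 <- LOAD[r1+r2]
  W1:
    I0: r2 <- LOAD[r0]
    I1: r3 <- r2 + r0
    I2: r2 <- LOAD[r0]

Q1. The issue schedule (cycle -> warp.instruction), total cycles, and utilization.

cycle 0: W0.I0
cycle 1: W1.I0
cycle 2: W0.I1
cycle 3: idle
cycle 4: idle
cycle 5: idle
cycle 6: idle
cycle 7: idle
cycle 8: W0.I2
cycle 9: W1.I1
cycle 10: W1.I2

Answer: 11 cycles, utilization 6/11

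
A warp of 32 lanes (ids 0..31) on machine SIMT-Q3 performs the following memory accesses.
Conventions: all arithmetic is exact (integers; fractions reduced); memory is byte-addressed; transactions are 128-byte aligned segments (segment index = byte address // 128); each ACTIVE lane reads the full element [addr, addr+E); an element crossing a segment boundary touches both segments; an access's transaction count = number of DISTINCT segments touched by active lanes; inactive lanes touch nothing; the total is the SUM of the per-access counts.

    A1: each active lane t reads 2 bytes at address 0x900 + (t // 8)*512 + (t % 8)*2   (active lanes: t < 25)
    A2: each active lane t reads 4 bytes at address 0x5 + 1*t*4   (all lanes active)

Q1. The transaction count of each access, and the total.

A1: 4 transactions
A2: 2 transactions

Answer: 4,2; total 6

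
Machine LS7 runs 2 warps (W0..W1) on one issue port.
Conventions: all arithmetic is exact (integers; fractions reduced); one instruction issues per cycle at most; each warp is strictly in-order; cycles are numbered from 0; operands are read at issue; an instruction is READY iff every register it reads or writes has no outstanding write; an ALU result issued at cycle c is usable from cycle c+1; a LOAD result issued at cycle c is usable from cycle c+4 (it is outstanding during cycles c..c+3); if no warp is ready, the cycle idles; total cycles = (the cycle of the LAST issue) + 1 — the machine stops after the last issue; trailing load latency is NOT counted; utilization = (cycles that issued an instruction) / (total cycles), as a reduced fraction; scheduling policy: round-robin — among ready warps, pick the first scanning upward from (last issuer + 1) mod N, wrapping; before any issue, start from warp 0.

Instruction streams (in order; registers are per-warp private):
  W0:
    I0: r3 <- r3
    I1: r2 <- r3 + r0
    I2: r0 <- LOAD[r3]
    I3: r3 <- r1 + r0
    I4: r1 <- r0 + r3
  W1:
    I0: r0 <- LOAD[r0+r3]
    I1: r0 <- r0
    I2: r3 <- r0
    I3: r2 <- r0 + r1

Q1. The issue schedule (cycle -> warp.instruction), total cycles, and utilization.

cycle 0: W0.I0
cycle 1: W1.I0
cycle 2: W0.I1
cycle 3: W0.I2
cycle 4: idle
cycle 5: W1.I1
cycle 6: W1.I2
cycle 7: W0.I3
cycle 8: W1.I3
cycle 9: W0.I4

Answer: 10 cycles, utilization 9/10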